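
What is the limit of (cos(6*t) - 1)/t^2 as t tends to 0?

Direct substitution gives 0/0.
Apply L'Hôpital: lim (-6*sin(6*t))/(2*t), still 0/0.
After 2 applications of L'Hôpital's rule the quotient is (-36*cos(6*t))/(2); substituting t = 0 gives -18.

-18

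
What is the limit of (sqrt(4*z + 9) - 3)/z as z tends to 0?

Substitution gives 0/0. Multiply numerator and denominator by the conjugate √(9 + 4z) + √9.
The numerator becomes (9 + 4z) − 9 = 4z, so the expression simplifies to 4/(√(9 + 4z) + √9).
Letting z → 0 gives 4/(2√9) = 2/3.

2/3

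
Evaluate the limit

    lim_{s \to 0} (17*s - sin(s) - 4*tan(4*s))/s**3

-511/6

Substitution gives 0/0 (the numerator vanishes to order 3).
Expand each term to order s^3: the coefficient of s^3 in -4·tan(4s) is -256/3 and in −sin(s) is 1/6.
Lower-order terms cancel with the polynomial part, so the numerator is (-511/6)·s^3 + o(s^3), and the limit is (-511/6)/(1) = -511/6.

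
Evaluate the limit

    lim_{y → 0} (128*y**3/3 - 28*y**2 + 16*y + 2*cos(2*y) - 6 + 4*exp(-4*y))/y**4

44

Substitution gives 0/0; apply L'Hôpital's rule 4 times.
After differentiating numerator and denominator 4 times the quotient is (32*cos(2*y) + 1024*e^(-4*y))/(24); at y = 0 this is 44.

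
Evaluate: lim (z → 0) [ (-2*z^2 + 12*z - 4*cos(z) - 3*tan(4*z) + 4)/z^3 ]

-64

Substitution gives 0/0; apply L'Hôpital's rule 3 times.
After differentiating numerator and denominator 3 times the quotient is (-4*sin(z) - 1152*tan(4*z)^4 - 1536*tan(4*z)^2 - 384)/(6); at z = 0 this is -64.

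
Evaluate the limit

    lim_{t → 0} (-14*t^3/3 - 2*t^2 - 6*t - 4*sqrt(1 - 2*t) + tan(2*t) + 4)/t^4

5/2

Substitution gives 0/0 (the numerator vanishes to order 4).
Expand each term to order t^4: the coefficient of t^4 in -4·√(1 - 2t) is 5/2 and in tan(2t) is 0.
Lower-order terms cancel with the polynomial part, so the numerator is (5/2)·t^4 + o(t^4), and the limit is (5/2)/(1) = 5/2.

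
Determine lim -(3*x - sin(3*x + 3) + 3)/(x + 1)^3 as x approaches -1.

Direct substitution gives 0/0.
Apply L'Hôpital: lim (3 - 3*cos(3*x + 3))/(-3*(x + 1)^2), still 0/0.
Apply L'Hôpital: lim (9*sin(3*x + 3))/(-6*x - 6), still 0/0.
After 3 applications of L'Hôpital's rule the quotient is (27*cos(3*x + 3))/(-6); substituting x = -1 gives -9/2.

-9/2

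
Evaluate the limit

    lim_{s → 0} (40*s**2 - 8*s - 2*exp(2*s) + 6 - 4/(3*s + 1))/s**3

316/3

Substitution gives 0/0 (the numerator vanishes to order 3).
Expand each term to order s^3: the coefficient of s^3 in -4·1/(1 + 3s) is 108 and in -2·e^(2s) is -8/3.
Lower-order terms cancel with the polynomial part, so the numerator is (316/3)·s^3 + o(s^3), and the limit is (316/3)/(1) = 316/3.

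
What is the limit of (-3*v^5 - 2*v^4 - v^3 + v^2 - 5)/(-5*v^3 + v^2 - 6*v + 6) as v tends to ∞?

∞

The numerator has higher degree (5 > 3); the quotient behaves like (-3/(-5))·v^2 for large |v|.
As v → +∞ this diverges to ∞.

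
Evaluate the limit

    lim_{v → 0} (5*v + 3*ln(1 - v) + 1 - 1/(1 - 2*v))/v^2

-11/2

Substitution gives 0/0 (the numerator vanishes to order 2).
Expand each term to order v^2: the coefficient of v^2 in −1/(1 - 2v) is -4 and in 3·ln(1 - v) is -3/2.
Lower-order terms cancel with the polynomial part, so the numerator is (-11/2)·v^2 + o(v^2), and the limit is (-11/2)/(1) = -11/2.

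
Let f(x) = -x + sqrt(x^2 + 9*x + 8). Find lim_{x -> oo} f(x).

An ∞ − ∞ form. Rationalising with the conjugate, the difference becomes (9x + 8) / (√(x^2 + 9*x + 8) + x).
For large x the denominator behaves like 2·x, so the quotient tends to 9/2 = 9/2.

9/2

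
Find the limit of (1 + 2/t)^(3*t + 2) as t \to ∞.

Let L be the limit and take ln: ln L = lim (3t + 2)·ln(1 + 2/t) = lim (3t + 2)·(2/t + O(1/t²)) = 6.
Hence L = e^(6).

e^(6)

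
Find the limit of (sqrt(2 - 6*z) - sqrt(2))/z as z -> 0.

-3*√(2)/2

Substitution gives 0/0. Multiply numerator and denominator by the conjugate √(2 - 6z) + √2.
The numerator becomes (2 - 6z) − 2 = -6z, so the expression simplifies to -6/(√(2 - 6z) + √2).
Letting z → 0 gives -6/(2√2) = -3*√(2)/2.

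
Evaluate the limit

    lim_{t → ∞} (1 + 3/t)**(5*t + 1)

The base → 1 and the exponent → ∞: a 1^∞ form.
Take logarithms: (5t + 1)·ln(1 + 3/t). Since ln(1+u) ~ u for small u, this behaves like (5t)·(3/t) → 15.
So the limit is e^(15).

e^(15)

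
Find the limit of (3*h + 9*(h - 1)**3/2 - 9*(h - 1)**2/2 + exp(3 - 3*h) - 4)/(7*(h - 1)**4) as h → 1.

27/56

Direct substitution gives 0/0.
Apply L'Hôpital: lim (-9*h + 27*(h - 1)^2/2 - 3*e^(3 - 3*h) + 12)/(28*(h - 1)^3), still 0/0.
Apply L'Hôpital: lim (27*h + 9*e^(3 - 3*h) - 36)/(84*(h - 1)^2), still 0/0.
Apply L'Hôpital: lim (27 - 27*e^(3 - 3*h))/(168*h - 168), still 0/0.
After 4 applications of L'Hôpital's rule the quotient is (81*e^(3 - 3*h))/(168); substituting h = 1 gives 27/56.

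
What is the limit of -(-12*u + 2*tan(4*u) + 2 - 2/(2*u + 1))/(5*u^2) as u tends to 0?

Substitution gives 0/0 (the numerator vanishes to order 2).
Expand each term to order u^2: the coefficient of u^2 in 2·tan(4u) is 0 and in -2·1/(1 + 2u) is -8.
Lower-order terms cancel with the polynomial part, so the numerator is (-8)·u^2 + o(u^2), and the limit is (-8)/(-5) = 8/5.

8/5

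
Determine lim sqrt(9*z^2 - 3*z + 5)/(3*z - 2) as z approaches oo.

For large |z|, √(9*z^2 - 3*z + 5) ≈ √9·|z| and the denominator ≈ 3z.
Since z → +∞, |z| = z, giving √9/(3) = 1.

1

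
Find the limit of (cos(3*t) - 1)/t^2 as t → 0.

Direct substitution gives 0/0.
Apply L'Hôpital: lim (-3*sin(3*t))/(2*t), still 0/0.
After 2 applications of L'Hôpital's rule the quotient is (-9*cos(3*t))/(2); substituting t = 0 gives -9/2.

-9/2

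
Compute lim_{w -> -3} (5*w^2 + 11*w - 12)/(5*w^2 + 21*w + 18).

19/9

Since w = -3 makes numerator and denominator zero, (w + 3) divides both.
Cancelling it gives (5*w - 4)/(5*w + 6); now plug in w = -3 to get 19/9.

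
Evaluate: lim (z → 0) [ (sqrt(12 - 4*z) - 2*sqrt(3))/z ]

-√(3)/3

Substitution gives 0/0. Multiply numerator and denominator by the conjugate √(12 - 4z) + √12.
The numerator becomes (12 - 4z) − 12 = -4z, so the expression simplifies to -4/(√(12 - 4z) + √12).
Letting z → 0 gives -4/(2√12) = -√(3)/3.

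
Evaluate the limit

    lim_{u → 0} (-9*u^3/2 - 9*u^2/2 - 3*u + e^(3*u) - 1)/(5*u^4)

Direct substitution gives 0/0.
Apply L'Hôpital: lim (-27*u^2/2 - 9*u + 3*e^(3*u) - 3)/(20*u^3), still 0/0.
Apply L'Hôpital: lim (-27*u + 9*e^(3*u) - 9)/(60*u^2), still 0/0.
Apply L'Hôpital: lim (27*e^(3*u) - 27)/(120*u), still 0/0.
After 4 applications of L'Hôpital's rule the quotient is (81*e^(3*u))/(120); substituting u = 0 gives 27/40.

27/40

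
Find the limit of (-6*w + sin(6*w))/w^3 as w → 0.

Direct substitution gives 0/0.
Apply L'Hôpital: lim (6*cos(6*w) - 6)/(3*w^2), still 0/0.
Apply L'Hôpital: lim (-36*sin(6*w))/(6*w), still 0/0.
After 3 applications of L'Hôpital's rule the quotient is (-216*cos(6*w))/(6); substituting w = 0 gives -36.

-36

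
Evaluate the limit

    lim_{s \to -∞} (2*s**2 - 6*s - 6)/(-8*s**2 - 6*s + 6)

Numerator and denominator both have degree 2.
Dividing every term by s^2, all lower-order terms vanish and the limit is the ratio of leading coefficients, 2/(-8) = -1/4.

-1/4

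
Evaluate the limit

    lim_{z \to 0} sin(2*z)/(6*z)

1/3

Substitution gives 0/0.
Write it as (2/6)·sin(2z)/(2z); since sin(u)/u → 1, the limit is 1/3.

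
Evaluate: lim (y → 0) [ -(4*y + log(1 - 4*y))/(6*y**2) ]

4/3

Direct substitution gives 0/0.
Apply L'Hôpital: lim (4 - 4/(1 - 4*y))/(-12*y), still 0/0.
After 2 applications of L'Hôpital's rule the quotient is (-16/(1 - 4*y)^2)/(-12); substituting y = 0 gives 4/3.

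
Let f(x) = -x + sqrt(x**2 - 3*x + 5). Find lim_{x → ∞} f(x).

This has the form ∞ − ∞. Multiply and divide by the conjugate √(x^2 - 3*x + 5) + x.
That gives (-3x + 5) / (√(x^2 - 3*x + 5) + x).
Divide numerator and denominator by x: the limit is -3/(2·1) = -3/2.

-3/2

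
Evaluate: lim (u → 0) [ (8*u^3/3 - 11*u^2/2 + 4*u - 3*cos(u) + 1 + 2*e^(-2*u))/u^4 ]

Substitution gives 0/0 (the numerator vanishes to order 4).
Expand each term to order u^4: the coefficient of u^4 in -3·cos(u) is -1/8 and in 2·e^(-2u) is 4/3.
Lower-order terms cancel with the polynomial part, so the numerator is (29/24)·u^4 + o(u^4), and the limit is (29/24)/(1) = 29/24.

29/24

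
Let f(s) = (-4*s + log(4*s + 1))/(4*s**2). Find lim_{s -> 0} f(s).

-2

Direct substitution gives 0/0.
Apply L'Hôpital: lim (-4 + 4/(4*s + 1))/(8*s), still 0/0.
After 2 applications of L'Hôpital's rule the quotient is (-16/(4*s + 1)^2)/(8); substituting s = 0 gives -2.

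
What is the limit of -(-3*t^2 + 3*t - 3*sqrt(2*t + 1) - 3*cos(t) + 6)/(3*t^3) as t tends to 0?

1/2

Substitution gives 0/0; apply L'Hôpital's rule 3 times.
After differentiating numerator and denominator 3 times the quotient is (-3*sin(t) - 9/(2*t + 1)^(5/2))/(-18); at t = 0 this is 1/2.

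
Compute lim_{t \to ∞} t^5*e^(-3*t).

Write as t^5/e^{3t}, an ∞/∞ form.
Exponential growth dominates any polynomial, so repeated L'Hôpital (or the standard result) gives 0.

0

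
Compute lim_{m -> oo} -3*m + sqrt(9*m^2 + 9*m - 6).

3/2

An ∞ − ∞ form. Rationalising with the conjugate, the difference becomes (9m - 6) / (√(9*m^2 + 9*m - 6) + 3m).
For large m the denominator behaves like 2·3m, so the quotient tends to 9/6 = 3/2.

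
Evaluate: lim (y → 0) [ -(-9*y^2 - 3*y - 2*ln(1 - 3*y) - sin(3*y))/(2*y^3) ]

-45/4

Substitution gives 0/0 (the numerator vanishes to order 3).
Expand each term to order y^3: the coefficient of y^3 in −sin(3y) is 9/2 and in -2·ln(1 - 3y) is 18.
Lower-order terms cancel with the polynomial part, so the numerator is (45/2)·y^3 + o(y^3), and the limit is (45/2)/(-2) = -45/4.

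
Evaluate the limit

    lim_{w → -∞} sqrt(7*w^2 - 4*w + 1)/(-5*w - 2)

√(7)/5

For large |w|, √(7*w^2 - 4*w + 1) ≈ √7·|w| and the denominator ≈ -5w.
Since w → −∞, |w| = −w, giving −√7/(-5) = √(7)/5.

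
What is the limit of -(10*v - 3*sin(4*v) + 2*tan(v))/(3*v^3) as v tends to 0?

-98/9

Substitution gives 0/0 (the numerator vanishes to order 3).
Expand each term to order v^3: the coefficient of v^3 in -3·sin(4v) is 32 and in 2·tan(v) is 2/3.
Lower-order terms cancel with the polynomial part, so the numerator is (98/3)·v^3 + o(v^3), and the limit is (98/3)/(-3) = -98/9.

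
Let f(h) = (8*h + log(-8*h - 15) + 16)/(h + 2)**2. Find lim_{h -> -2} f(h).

-32

Direct substitution gives 0/0.
Apply L'Hôpital: lim (8 - 8/(-8*h - 15))/(2*h + 4), still 0/0.
After 2 applications of L'Hôpital's rule the quotient is (-64/(-8*h - 15)^2)/(2); substituting h = -2 gives -32.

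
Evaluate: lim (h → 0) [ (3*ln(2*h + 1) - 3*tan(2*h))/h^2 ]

Substitution gives 0/0 (the numerator vanishes to order 2).
Expand each term to order h^2: the coefficient of h^2 in 3·ln(1 + 2h) is -6 and in -3·tan(2h) is 0.
Lower-order terms cancel with the polynomial part, so the numerator is (-6)·h^2 + o(h^2), and the limit is (-6)/(1) = -6.

-6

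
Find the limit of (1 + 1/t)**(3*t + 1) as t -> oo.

e^(3)

Write it as [(1 + 1/t)^t]^(3) · (1 + 1/t)^(1). The bracketed term tends to e^(1) and the second factor to 1, so the limit is e^(3).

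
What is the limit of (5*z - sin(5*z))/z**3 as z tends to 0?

125/6

Direct substitution gives 0/0.
Apply L'Hôpital: lim (5 - 5*cos(5*z))/(3*z^2), still 0/0.
Apply L'Hôpital: lim (25*sin(5*z))/(6*z), still 0/0.
After 3 applications of L'Hôpital's rule the quotient is (125*cos(5*z))/(6); substituting z = 0 gives 125/6.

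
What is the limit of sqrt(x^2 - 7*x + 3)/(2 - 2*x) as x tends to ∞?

-1/2

For large |x|, √(x^2 - 7*x + 3) ≈ √1·|x| and the denominator ≈ -2x.
Since x → +∞, |x| = x, giving √1/(-2) = -1/2.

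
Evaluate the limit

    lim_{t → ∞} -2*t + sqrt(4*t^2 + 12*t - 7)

3

This has the form ∞ − ∞. Multiply and divide by the conjugate √(4*t^2 + 12*t - 7) + 2t.
That gives (12t - 7) / (√(4*t^2 + 12*t - 7) + 2t).
Divide numerator and denominator by t: the limit is 12/(2·2) = 3.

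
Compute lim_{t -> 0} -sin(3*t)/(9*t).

-1/3

Substitution gives 0/0.
Write it as (3/(-9))·sin(3t)/(3t); since sin(u)/u → 1, the limit is -1/3.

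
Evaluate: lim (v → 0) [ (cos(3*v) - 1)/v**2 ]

-9/2

Direct substitution gives 0/0.
Apply L'Hôpital: lim (-3*sin(3*v))/(2*v), still 0/0.
After 2 applications of L'Hôpital's rule the quotient is (-9*cos(3*v))/(2); substituting v = 0 gives -9/2.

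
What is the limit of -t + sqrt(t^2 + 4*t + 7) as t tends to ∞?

This has the form ∞ − ∞. Multiply and divide by the conjugate √(t^2 + 4*t + 7) + t.
That gives (4t + 7) / (√(t^2 + 4*t + 7) + t).
Divide numerator and denominator by t: the limit is 4/(2·1) = 2.

2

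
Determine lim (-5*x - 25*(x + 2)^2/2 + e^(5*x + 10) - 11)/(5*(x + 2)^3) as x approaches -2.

Direct substitution gives 0/0.
Apply L'Hôpital: lim (-25*x + 5*e^(5*x + 10) - 55)/(15*(x + 2)^2), still 0/0.
Apply L'Hôpital: lim (25*e^(5*x + 10) - 25)/(30*x + 60), still 0/0.
After 3 applications of L'Hôpital's rule the quotient is (125*e^(5*x + 10))/(30); substituting x = -2 gives 25/6.

25/6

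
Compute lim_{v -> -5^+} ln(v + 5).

-∞

As v → -5⁺, v + 5 → 0⁺ and ln(v + 5) → −∞.
Multiplying by 1 gives -∞.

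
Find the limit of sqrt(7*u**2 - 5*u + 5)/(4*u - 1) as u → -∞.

-√(7)/4

For large |u|, √(7*u^2 - 5*u + 5) ≈ √7·|u| and the denominator ≈ 4u.
Since u → −∞, |u| = −u, giving −√7/(4) = -√(7)/4.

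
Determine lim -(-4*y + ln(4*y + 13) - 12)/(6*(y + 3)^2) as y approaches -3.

4/3

Direct substitution gives 0/0.
Apply L'Hôpital: lim (-4 + 4/(4*y + 13))/(-12*y - 36), still 0/0.
After 2 applications of L'Hôpital's rule the quotient is (-16/(4*y + 13)^2)/(-12); substituting y = -3 gives 4/3.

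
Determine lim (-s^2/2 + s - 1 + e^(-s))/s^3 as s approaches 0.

Direct substitution gives 0/0.
Apply L'Hôpital: lim (-s + 1 - e^(-s))/(3*s^2), still 0/0.
Apply L'Hôpital: lim (-1 + e^(-s))/(6*s), still 0/0.
After 3 applications of L'Hôpital's rule the quotient is (-e^(-s))/(6); substituting s = 0 gives -1/6.

-1/6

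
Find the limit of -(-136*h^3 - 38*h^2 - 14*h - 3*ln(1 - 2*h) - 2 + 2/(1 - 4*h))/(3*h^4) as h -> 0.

Substitution gives 0/0 (the numerator vanishes to order 4).
Expand each term to order h^4: the coefficient of h^4 in 2·1/(1 - 4h) is 512 and in -3·ln(1 - 2h) is 12.
Lower-order terms cancel with the polynomial part, so the numerator is (524)·h^4 + o(h^4), and the limit is (524)/(-3) = -524/3.

-524/3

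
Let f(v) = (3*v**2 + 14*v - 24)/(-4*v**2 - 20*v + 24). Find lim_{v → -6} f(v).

-11/14

At v = -6 both the top and bottom vanish — a removable singularity. Factoring out (v + 6) from each leaves (3*v - 4)/(4 - 4*v), which at v = -6 equals -11/14.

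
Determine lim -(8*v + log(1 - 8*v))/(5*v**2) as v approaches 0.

32/5

Direct substitution gives 0/0.
Apply L'Hôpital: lim (8 - 8/(1 - 8*v))/(-10*v), still 0/0.
After 2 applications of L'Hôpital's rule the quotient is (-64/(1 - 8*v)^2)/(-10); substituting v = 0 gives 32/5.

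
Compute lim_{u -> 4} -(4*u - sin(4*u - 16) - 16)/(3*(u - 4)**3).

Direct substitution gives 0/0.
Apply L'Hôpital: lim (4 - 4*cos(4*u - 16))/(-9*(u - 4)^2), still 0/0.
Apply L'Hôpital: lim (16*sin(4*u - 16))/(72 - 18*u), still 0/0.
After 3 applications of L'Hôpital's rule the quotient is (64*cos(4*u - 16))/(-18); substituting u = 4 gives -32/9.

-32/9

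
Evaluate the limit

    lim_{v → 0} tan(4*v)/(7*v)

4/7

Substitution gives 0/0.
Since tan(u)/u → 1 as u → 0, tan(4v)/(4v) → 1 and the limit is 4/7.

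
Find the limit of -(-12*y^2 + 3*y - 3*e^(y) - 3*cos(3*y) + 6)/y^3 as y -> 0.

Substitution gives 0/0 (the numerator vanishes to order 3).
Expand each term to order y^3: the coefficient of y^3 in -3·cos(3y) is 0 and in -3·e^(y) is -1/2.
Lower-order terms cancel with the polynomial part, so the numerator is (-1/2)·y^3 + o(y^3), and the limit is (-1/2)/(-1) = 1/2.

1/2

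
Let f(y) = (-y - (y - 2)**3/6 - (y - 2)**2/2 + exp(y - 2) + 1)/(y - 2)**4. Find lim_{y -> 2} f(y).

Direct substitution gives 0/0.
Apply L'Hôpital: lim (-y - (y - 2)^2/2 + e^(y - 2) + 1)/(4*(y - 2)^3), still 0/0.
Apply L'Hôpital: lim (-y + e^(y - 2) + 1)/(12*(y - 2)^2), still 0/0.
Apply L'Hôpital: lim (e^(y - 2) - 1)/(24*y - 48), still 0/0.
After 4 applications of L'Hôpital's rule the quotient is (e^(y - 2))/(24); substituting y = 2 gives 1/24.

1/24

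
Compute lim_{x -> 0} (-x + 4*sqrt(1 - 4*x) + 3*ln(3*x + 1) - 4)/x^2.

-43/2

Substitution gives 0/0 (the numerator vanishes to order 2).
Expand each term to order x^2: the coefficient of x^2 in 4·√(1 - 4x) is -8 and in 3·ln(1 + 3x) is -27/2.
Lower-order terms cancel with the polynomial part, so the numerator is (-43/2)·x^2 + o(x^2), and the limit is (-43/2)/(1) = -43/2.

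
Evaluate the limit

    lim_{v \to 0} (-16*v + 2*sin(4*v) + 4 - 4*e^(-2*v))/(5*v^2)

-8/5

Substitution gives 0/0 (the numerator vanishes to order 2).
Expand each term to order v^2: the coefficient of v^2 in -4·e^(-2v) is -8 and in 2·sin(4v) is 0.
Lower-order terms cancel with the polynomial part, so the numerator is (-8)·v^2 + o(v^2), and the limit is (-8)/(5) = -8/5.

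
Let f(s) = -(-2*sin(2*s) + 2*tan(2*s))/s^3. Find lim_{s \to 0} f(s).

Substitution gives 0/0; apply L'Hôpital's rule 3 times.
After differentiating numerator and denominator 3 times the quotient is (16*cos(2*s) + 96*tan(2*s)^4 + 128*tan(2*s)^2 + 32)/(-6); at s = 0 this is -8.

-8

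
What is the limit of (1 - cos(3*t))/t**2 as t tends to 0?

Substitution gives 0/0.
Use (1 − cos u)/u² → 1/2 with u = 3t: the limit is 3²/(2·1) = 9/2.

9/2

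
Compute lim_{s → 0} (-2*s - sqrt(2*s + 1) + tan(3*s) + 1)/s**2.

Substitution gives 0/0 (the numerator vanishes to order 2).
Expand each term to order s^2: the coefficient of s^2 in −√(1 + 2s) is 1/2 and in tan(3s) is 0.
Lower-order terms cancel with the polynomial part, so the numerator is (1/2)·s^2 + o(s^2), and the limit is (1/2)/(1) = 1/2.

1/2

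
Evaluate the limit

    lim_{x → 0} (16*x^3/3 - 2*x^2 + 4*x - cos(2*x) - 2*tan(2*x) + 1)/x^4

Substitution gives 0/0; apply L'Hôpital's rule 4 times.
After differentiating numerator and denominator 4 times the quotient is (-16*cos(2*x) - 768*tan(2*x)^5 - 1280*tan(2*x)^3 - 512*tan(2*x))/(24); at x = 0 this is -2/3.

-2/3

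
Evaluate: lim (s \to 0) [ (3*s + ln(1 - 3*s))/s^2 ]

-9/2

Direct substitution gives 0/0.
Apply L'Hôpital: lim (3 - 3/(1 - 3*s))/(2*s), still 0/0.
After 2 applications of L'Hôpital's rule the quotient is (-9/(1 - 3*s)^2)/(2); substituting s = 0 gives -9/2.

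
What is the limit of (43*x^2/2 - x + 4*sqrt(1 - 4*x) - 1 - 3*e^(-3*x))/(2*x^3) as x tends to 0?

-5/4

Substitution gives 0/0; apply L'Hôpital's rule 3 times.
After differentiating numerator and denominator 3 times the quotient is (81*e^(-3*x) - 96/(1 - 4*x)^(5/2))/(12); at x = 0 this is -5/4.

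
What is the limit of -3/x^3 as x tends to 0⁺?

-∞

As x → 0⁺, (x) → 0⁺, so (x)^3 → 0⁺ and -3/(x)^3 → -∞.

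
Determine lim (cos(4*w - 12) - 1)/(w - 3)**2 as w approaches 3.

-8

Direct substitution gives 0/0.
Apply L'Hôpital: lim (-4*sin(4*w - 12))/(2*w - 6), still 0/0.
After 2 applications of L'Hôpital's rule the quotient is (-16*cos(4*w - 12))/(2); substituting w = 3 gives -8.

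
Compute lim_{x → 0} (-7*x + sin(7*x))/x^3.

Direct substitution gives 0/0.
Apply L'Hôpital: lim (7*cos(7*x) - 7)/(3*x^2), still 0/0.
Apply L'Hôpital: lim (-49*sin(7*x))/(6*x), still 0/0.
After 3 applications of L'Hôpital's rule the quotient is (-343*cos(7*x))/(6); substituting x = 0 gives -343/6.

-343/6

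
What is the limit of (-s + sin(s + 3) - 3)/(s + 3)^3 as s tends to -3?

-1/6

Direct substitution gives 0/0.
Apply L'Hôpital: lim (cos(s + 3) - 1)/(3*(s + 3)^2), still 0/0.
Apply L'Hôpital: lim (-sin(s + 3))/(6*s + 18), still 0/0.
After 3 applications of L'Hôpital's rule the quotient is (-cos(s + 3))/(6); substituting s = -3 gives -1/6.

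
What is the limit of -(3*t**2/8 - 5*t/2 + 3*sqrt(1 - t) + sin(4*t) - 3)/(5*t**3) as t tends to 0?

521/240

Substitution gives 0/0 (the numerator vanishes to order 3).
Expand each term to order t^3: the coefficient of t^3 in sin(4t) is -32/3 and in 3·√(1 - t) is -3/16.
Lower-order terms cancel with the polynomial part, so the numerator is (-521/48)·t^3 + o(t^3), and the limit is (-521/48)/(-5) = 521/240.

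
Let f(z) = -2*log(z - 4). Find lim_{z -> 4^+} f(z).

∞

As z → 4⁺, z - 4 → 0⁺ and ln(z - 4) → −∞.
Multiplying by -2 gives ∞.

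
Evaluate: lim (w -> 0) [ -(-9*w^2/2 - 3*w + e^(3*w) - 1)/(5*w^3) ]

Direct substitution gives 0/0.
Apply L'Hôpital: lim (-9*w + 3*e^(3*w) - 3)/(-15*w^2), still 0/0.
Apply L'Hôpital: lim (9*e^(3*w) - 9)/(-30*w), still 0/0.
After 3 applications of L'Hôpital's rule the quotient is (27*e^(3*w))/(-30); substituting w = 0 gives -9/10.

-9/10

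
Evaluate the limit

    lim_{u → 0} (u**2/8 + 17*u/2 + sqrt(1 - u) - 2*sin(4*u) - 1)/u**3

1021/48

Substitution gives 0/0 (the numerator vanishes to order 3).
Expand each term to order u^3: the coefficient of u^3 in √(1 - u) is -1/16 and in -2·sin(4u) is 64/3.
Lower-order terms cancel with the polynomial part, so the numerator is (1021/48)·u^3 + o(u^3), and the limit is (1021/48)/(1) = 1021/48.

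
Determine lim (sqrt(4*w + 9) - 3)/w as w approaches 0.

A 0/0 form; rationalise with √(9 + 4w) + √9. This collapses the numerator to 4w, leaving 4/(√(9 + 4w) + √9) → 4/(2√9) = 2/3.

2/3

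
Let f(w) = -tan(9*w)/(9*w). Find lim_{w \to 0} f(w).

-1

Substitution gives 0/0.
Since tan(u)/u → 1 as u → 0, tan(9w)/(9w) → 1 and the limit is 9/(-9) = -1.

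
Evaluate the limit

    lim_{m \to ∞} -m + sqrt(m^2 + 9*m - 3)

This has the form ∞ − ∞. Multiply and divide by the conjugate √(m^2 + 9*m - 3) + m.
That gives (9m - 3) / (√(m^2 + 9*m - 3) + m).
Divide numerator and denominator by m: the limit is 9/(2·1) = 9/2.

9/2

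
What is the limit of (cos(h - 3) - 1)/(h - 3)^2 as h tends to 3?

Direct substitution gives 0/0.
Apply L'Hôpital: lim (-sin(h - 3))/(2*h - 6), still 0/0.
After 2 applications of L'Hôpital's rule the quotient is (-cos(h - 3))/(2); substituting h = 3 gives -1/2.

-1/2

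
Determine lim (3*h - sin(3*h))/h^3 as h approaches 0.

Direct substitution gives 0/0.
Apply L'Hôpital: lim (3 - 3*cos(3*h))/(3*h^2), still 0/0.
Apply L'Hôpital: lim (9*sin(3*h))/(6*h), still 0/0.
After 3 applications of L'Hôpital's rule the quotient is (27*cos(3*h))/(6); substituting h = 0 gives 9/2.

9/2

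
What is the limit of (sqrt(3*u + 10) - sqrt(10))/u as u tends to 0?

3*√(10)/20

A 0/0 form; rationalise with √(10 + 3u) + √10. This collapses the numerator to 3u, leaving 3/(√(10 + 3u) + √10) → 3/(2√10) = 3*√(10)/20.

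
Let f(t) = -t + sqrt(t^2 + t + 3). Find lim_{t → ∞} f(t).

This has the form ∞ − ∞. Multiply and divide by the conjugate √(t^2 + t + 3) + t.
That gives (t + 3) / (√(t^2 + t + 3) + t).
Divide numerator and denominator by t: the limit is 1/(2·1) = 1/2.

1/2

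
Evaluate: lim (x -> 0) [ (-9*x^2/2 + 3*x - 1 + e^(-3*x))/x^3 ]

Direct substitution gives 0/0.
Apply L'Hôpital: lim (-9*x + 3 - 3*e^(-3*x))/(3*x^2), still 0/0.
Apply L'Hôpital: lim (-9 + 9*e^(-3*x))/(6*x), still 0/0.
After 3 applications of L'Hôpital's rule the quotient is (-27*e^(-3*x))/(6); substituting x = 0 gives -9/2.

-9/2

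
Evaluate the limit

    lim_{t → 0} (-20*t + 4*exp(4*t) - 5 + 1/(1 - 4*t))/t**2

48

Substitution gives 0/0 (the numerator vanishes to order 2).
Expand each term to order t^2: the coefficient of t^2 in 1/(1 - 4t) is 16 and in 4·e^(4t) is 32.
Lower-order terms cancel with the polynomial part, so the numerator is (48)·t^2 + o(t^2), and the limit is (48)/(1) = 48.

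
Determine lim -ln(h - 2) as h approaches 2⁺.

As h → 2⁺, h - 2 → 0⁺ and ln(h - 2) → −∞.
Multiplying by -1 gives ∞.

∞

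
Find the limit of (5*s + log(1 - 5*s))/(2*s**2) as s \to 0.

-25/4

Direct substitution gives 0/0.
Apply L'Hôpital: lim (5 - 5/(1 - 5*s))/(4*s), still 0/0.
After 2 applications of L'Hôpital's rule the quotient is (-25/(1 - 5*s)^2)/(4); substituting s = 0 gives -25/4.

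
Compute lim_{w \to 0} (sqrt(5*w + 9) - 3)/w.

5/6

Substitution gives 0/0. Multiply numerator and denominator by the conjugate √(9 + 5w) + √9.
The numerator becomes (9 + 5w) − 9 = 5w, so the expression simplifies to 5/(√(9 + 5w) + √9).
Letting w → 0 gives 5/(2√9) = 5/6.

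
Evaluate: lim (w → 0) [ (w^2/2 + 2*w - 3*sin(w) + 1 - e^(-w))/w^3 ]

Substitution gives 0/0; apply L'Hôpital's rule 3 times.
After differentiating numerator and denominator 3 times the quotient is (3*cos(w) + e^(-w))/(6); at w = 0 this is 2/3.

2/3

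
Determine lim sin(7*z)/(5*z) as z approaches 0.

Substitution gives 0/0.
Write it as (7/5)·sin(7z)/(7z); since sin(u)/u → 1, the limit is 7/5.

7/5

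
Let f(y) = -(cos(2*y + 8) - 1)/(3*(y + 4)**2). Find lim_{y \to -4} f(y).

Direct substitution gives 0/0.
Apply L'Hôpital: lim (-2*sin(2*y + 8))/(-6*y - 24), still 0/0.
After 2 applications of L'Hôpital's rule the quotient is (-4*cos(2*y + 8))/(-6); substituting y = -4 gives 2/3.

2/3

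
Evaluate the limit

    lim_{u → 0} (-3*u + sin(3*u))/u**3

Direct substitution gives 0/0.
Apply L'Hôpital: lim (3*cos(3*u) - 3)/(3*u^2), still 0/0.
Apply L'Hôpital: lim (-9*sin(3*u))/(6*u), still 0/0.
After 3 applications of L'Hôpital's rule the quotient is (-27*cos(3*u))/(6); substituting u = 0 gives -9/2.

-9/2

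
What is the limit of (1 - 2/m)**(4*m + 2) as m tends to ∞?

e^(-8)

Write it as [(1 - 2/m)^m]^(4) · (1 - 2/m)^(2). The bracketed term tends to e^(-2) and the second factor to 1, so the limit is e^(-8).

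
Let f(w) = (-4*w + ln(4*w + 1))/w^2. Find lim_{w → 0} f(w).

Direct substitution gives 0/0.
Apply L'Hôpital: lim (-4 + 4/(4*w + 1))/(2*w), still 0/0.
After 2 applications of L'Hôpital's rule the quotient is (-16/(4*w + 1)^2)/(2); substituting w = 0 gives -8.

-8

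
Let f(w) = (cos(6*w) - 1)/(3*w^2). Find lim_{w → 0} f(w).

-6

Direct substitution gives 0/0.
Apply L'Hôpital: lim (-6*sin(6*w))/(6*w), still 0/0.
After 2 applications of L'Hôpital's rule the quotient is (-36*cos(6*w))/(6); substituting w = 0 gives -6.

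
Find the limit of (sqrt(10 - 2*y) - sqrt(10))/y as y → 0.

A 0/0 form; rationalise with √(10 - 2y) + √10. This collapses the numerator to -2y, leaving -2/(√(10 - 2y) + √10) → -2/(2√10) = -√(10)/10.

-√(10)/10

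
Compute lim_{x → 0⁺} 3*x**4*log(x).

0

This is a 0·(−∞) form. Rewrite as 3·ln(x) / x^(−4) and apply L'Hôpital:
the derivative quotient is 3·(1/x) / (−4·x^(−5)) = (-3/4)·x^4 → 0.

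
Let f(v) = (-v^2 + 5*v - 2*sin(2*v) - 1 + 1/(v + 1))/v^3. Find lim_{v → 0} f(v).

Substitution gives 0/0 (the numerator vanishes to order 3).
Expand each term to order v^3: the coefficient of v^3 in -2·sin(2v) is 8/3 and in 1/(1 + v) is -1.
Lower-order terms cancel with the polynomial part, so the numerator is (5/3)·v^3 + o(v^3), and the limit is (5/3)/(1) = 5/3.

5/3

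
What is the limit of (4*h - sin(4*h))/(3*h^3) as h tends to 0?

32/9

Direct substitution gives 0/0.
Apply L'Hôpital: lim (4 - 4*cos(4*h))/(9*h^2), still 0/0.
Apply L'Hôpital: lim (16*sin(4*h))/(18*h), still 0/0.
After 3 applications of L'Hôpital's rule the quotient is (64*cos(4*h))/(18); substituting h = 0 gives 32/9.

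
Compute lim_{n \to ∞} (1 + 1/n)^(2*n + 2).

Let L be the limit and take ln: ln L = lim (2n + 2)·ln(1 + 1/n) = lim (2n + 2)·(1/n + O(1/n²)) = 2.
Hence L = e^(2).

e^(2)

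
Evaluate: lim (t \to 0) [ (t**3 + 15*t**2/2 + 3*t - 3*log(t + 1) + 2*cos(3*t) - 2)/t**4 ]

15/2

Substitution gives 0/0; apply L'Hôpital's rule 4 times.
After differentiating numerator and denominator 4 times the quotient is (162*cos(3*t) + 18/(t + 1)^4)/(24); at t = 0 this is 15/2.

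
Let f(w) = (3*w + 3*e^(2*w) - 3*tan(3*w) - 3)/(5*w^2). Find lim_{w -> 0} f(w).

6/5

Substitution gives 0/0 (the numerator vanishes to order 2).
Expand each term to order w^2: the coefficient of w^2 in 3·e^(2w) is 6 and in -3·tan(3w) is 0.
Lower-order terms cancel with the polynomial part, so the numerator is (6)·w^2 + o(w^2), and the limit is (6)/(5) = 6/5.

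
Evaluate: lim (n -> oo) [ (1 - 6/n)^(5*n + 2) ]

e^(-30)

Write it as [(1 - 6/n)^n]^(5) · (1 - 6/n)^(2). The bracketed term tends to e^(-6) and the second factor to 1, so the limit is e^(-30).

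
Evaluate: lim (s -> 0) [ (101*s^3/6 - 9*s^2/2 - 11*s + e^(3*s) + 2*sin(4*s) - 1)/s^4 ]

27/8

Substitution gives 0/0; apply L'Hôpital's rule 4 times.
After differentiating numerator and denominator 4 times the quotient is (81*e^(3*s) + 512*sin(4*s))/(24); at s = 0 this is 27/8.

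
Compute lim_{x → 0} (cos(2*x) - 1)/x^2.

Direct substitution gives 0/0.
Apply L'Hôpital: lim (-2*sin(2*x))/(2*x), still 0/0.
After 2 applications of L'Hôpital's rule the quotient is (-4*cos(2*x))/(2); substituting x = 0 gives -2.

-2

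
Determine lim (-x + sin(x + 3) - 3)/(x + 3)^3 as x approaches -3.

Direct substitution gives 0/0.
Apply L'Hôpital: lim (cos(x + 3) - 1)/(3*(x + 3)^2), still 0/0.
Apply L'Hôpital: lim (-sin(x + 3))/(6*x + 18), still 0/0.
After 3 applications of L'Hôpital's rule the quotient is (-cos(x + 3))/(6); substituting x = -3 gives -1/6.

-1/6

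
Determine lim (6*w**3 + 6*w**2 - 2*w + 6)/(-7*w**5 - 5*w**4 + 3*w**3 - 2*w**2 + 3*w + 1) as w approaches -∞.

0

The denominator has degree 5 and the numerator degree 3. Dividing numerator and denominator by w^5 sends every term to 0 except the leading denominator term, so the limit is 0.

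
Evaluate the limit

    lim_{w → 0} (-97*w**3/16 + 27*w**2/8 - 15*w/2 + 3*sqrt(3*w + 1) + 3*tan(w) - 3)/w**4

-1215/128

Substitution gives 0/0; apply L'Hôpital's rule 4 times.
After differentiating numerator and denominator 4 times the quotient is (72*tan(w)^3/cos(w)^2 + 48*tan(w)/cos(w)^2 - 3645/(16*(3*w + 1)^(7/2)))/(24); at w = 0 this is -1215/128.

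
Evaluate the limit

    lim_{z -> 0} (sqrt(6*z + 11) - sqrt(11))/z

3*√(11)/11

Substitution gives 0/0. Multiply numerator and denominator by the conjugate √(11 + 6z) + √11.
The numerator becomes (11 + 6z) − 11 = 6z, so the expression simplifies to 6/(√(11 + 6z) + √11).
Letting z → 0 gives 6/(2√11) = 3*√(11)/11.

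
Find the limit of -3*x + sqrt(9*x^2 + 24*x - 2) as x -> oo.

4

This has the form ∞ − ∞. Multiply and divide by the conjugate √(9*x^2 + 24*x - 2) + 3x.
That gives (24x - 2) / (√(9*x^2 + 24*x - 2) + 3x).
Divide numerator and denominator by x: the limit is 24/(2·3) = 4.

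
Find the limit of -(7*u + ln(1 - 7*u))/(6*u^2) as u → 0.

49/12

Direct substitution gives 0/0.
Apply L'Hôpital: lim (7 - 7/(1 - 7*u))/(-12*u), still 0/0.
After 2 applications of L'Hôpital's rule the quotient is (-49/(1 - 7*u)^2)/(-12); substituting u = 0 gives 49/12.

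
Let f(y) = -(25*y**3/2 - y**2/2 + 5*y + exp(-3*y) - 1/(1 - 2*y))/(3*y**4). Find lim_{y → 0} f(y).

101/24

Substitution gives 0/0; apply L'Hôpital's rule 4 times.
After differentiating numerator and denominator 4 times the quotient is (81*e^(-3*y) + 384/(2*y - 1)^5)/(-72); at y = 0 this is 101/24.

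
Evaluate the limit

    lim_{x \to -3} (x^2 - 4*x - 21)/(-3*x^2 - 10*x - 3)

Since x = -3 makes numerator and denominator zero, (x + 3) divides both.
Cancelling it gives (x - 7)/(-3*x - 1); now plug in x = -3 to get -5/4.

-5/4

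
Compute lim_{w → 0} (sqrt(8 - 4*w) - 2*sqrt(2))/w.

-√(2)/2

Substitution gives 0/0. Multiply numerator and denominator by the conjugate √(8 - 4w) + √8.
The numerator becomes (8 - 4w) − 8 = -4w, so the expression simplifies to -4/(√(8 - 4w) + √8).
Letting w → 0 gives -4/(2√8) = -√(2)/2.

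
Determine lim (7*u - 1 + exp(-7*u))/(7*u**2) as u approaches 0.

7/2

Direct substitution gives 0/0.
Apply L'Hôpital: lim (7 - 7*e^(-7*u))/(14*u), still 0/0.
After 2 applications of L'Hôpital's rule the quotient is (49*e^(-7*u))/(14); substituting u = 0 gives 7/2.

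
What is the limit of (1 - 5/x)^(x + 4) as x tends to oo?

e^(-5)

The base → 1 and the exponent → ∞: a 1^∞ form.
Take logarithms: (x + 4)·ln(1 - 5/x). Since ln(1+u) ~ u for small u, this behaves like (x)·(-5/x) → -5.
So the limit is e^(-5).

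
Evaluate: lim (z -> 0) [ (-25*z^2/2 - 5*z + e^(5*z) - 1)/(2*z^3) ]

Direct substitution gives 0/0.
Apply L'Hôpital: lim (-25*z + 5*e^(5*z) - 5)/(6*z^2), still 0/0.
Apply L'Hôpital: lim (25*e^(5*z) - 25)/(12*z), still 0/0.
After 3 applications of L'Hôpital's rule the quotient is (125*e^(5*z))/(12); substituting z = 0 gives 125/12.

125/12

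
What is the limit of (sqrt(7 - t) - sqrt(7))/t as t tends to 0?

-√(7)/14

A 0/0 form; rationalise with √(7 - t) + √7. This collapses the numerator to -t, leaving -1/(√(7 - t) + √7) → -1/(2√7) = -√(7)/14.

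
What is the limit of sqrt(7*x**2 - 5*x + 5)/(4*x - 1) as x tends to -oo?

For large |x|, √(7*x^2 - 5*x + 5) ≈ √7·|x| and the denominator ≈ 4x.
Since x → −∞, |x| = −x, giving −√7/(4) = -√(7)/4.

-√(7)/4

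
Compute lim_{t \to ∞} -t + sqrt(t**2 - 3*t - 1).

-3/2

This has the form ∞ − ∞. Multiply and divide by the conjugate √(t^2 - 3*t - 1) + t.
That gives (-3t - 1) / (√(t^2 - 3*t - 1) + t).
Divide numerator and denominator by t: the limit is -3/(2·1) = -3/2.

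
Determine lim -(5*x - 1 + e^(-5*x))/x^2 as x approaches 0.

-25/2

Direct substitution gives 0/0.
Apply L'Hôpital: lim (5 - 5*e^(-5*x))/(-2*x), still 0/0.
After 2 applications of L'Hôpital's rule the quotient is (25*e^(-5*x))/(-2); substituting x = 0 gives -25/2.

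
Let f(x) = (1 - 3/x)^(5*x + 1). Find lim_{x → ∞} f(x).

e^(-15)

The base → 1 and the exponent → ∞: a 1^∞ form.
Take logarithms: (5x + 1)·ln(1 - 3/x). Since ln(1+u) ~ u for small u, this behaves like (5x)·(-3/x) → -15.
So the limit is e^(-15).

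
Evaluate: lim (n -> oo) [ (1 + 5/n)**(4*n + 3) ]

e^(20)

Write it as [(1 + 5/n)^n]^(4) · (1 + 5/n)^(3). The bracketed term tends to e^(5) and the second factor to 1, so the limit is e^(20).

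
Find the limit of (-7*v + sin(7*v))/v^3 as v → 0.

Direct substitution gives 0/0.
Apply L'Hôpital: lim (7*cos(7*v) - 7)/(3*v^2), still 0/0.
Apply L'Hôpital: lim (-49*sin(7*v))/(6*v), still 0/0.
After 3 applications of L'Hôpital's rule the quotient is (-343*cos(7*v))/(6); substituting v = 0 gives -343/6.

-343/6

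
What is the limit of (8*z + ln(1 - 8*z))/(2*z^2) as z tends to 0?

Direct substitution gives 0/0.
Apply L'Hôpital: lim (8 - 8/(1 - 8*z))/(4*z), still 0/0.
After 2 applications of L'Hôpital's rule the quotient is (-64/(1 - 8*z)^2)/(4); substituting z = 0 gives -16.

-16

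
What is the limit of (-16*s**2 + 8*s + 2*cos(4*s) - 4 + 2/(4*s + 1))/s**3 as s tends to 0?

Substitution gives 0/0 (the numerator vanishes to order 3).
Expand each term to order s^3: the coefficient of s^3 in 2·cos(4s) is 0 and in 2·1/(1 + 4s) is -128.
Lower-order terms cancel with the polynomial part, so the numerator is (-128)·s^3 + o(s^3), and the limit is (-128)/(1) = -128.

-128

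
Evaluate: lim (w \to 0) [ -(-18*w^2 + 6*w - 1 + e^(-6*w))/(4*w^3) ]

9

Direct substitution gives 0/0.
Apply L'Hôpital: lim (-36*w + 6 - 6*e^(-6*w))/(-12*w^2), still 0/0.
Apply L'Hôpital: lim (-36 + 36*e^(-6*w))/(-24*w), still 0/0.
After 3 applications of L'Hôpital's rule the quotient is (-216*e^(-6*w))/(-24); substituting w = 0 gives 9.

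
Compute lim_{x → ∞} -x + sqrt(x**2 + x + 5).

1/2

This has the form ∞ − ∞. Multiply and divide by the conjugate √(x^2 + x + 5) + x.
That gives (x + 5) / (√(x^2 + x + 5) + x).
Divide numerator and denominator by x: the limit is 1/(2·1) = 1/2.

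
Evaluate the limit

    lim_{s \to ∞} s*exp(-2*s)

0

Write as s^1/e^{2s}, an ∞/∞ form.
Exponential growth dominates any polynomial, so repeated L'Hôpital (or the standard result) gives 0.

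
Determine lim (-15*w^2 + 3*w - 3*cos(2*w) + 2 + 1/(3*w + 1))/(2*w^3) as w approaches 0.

Substitution gives 0/0 (the numerator vanishes to order 3).
Expand each term to order w^3: the coefficient of w^3 in 1/(1 + 3w) is -27 and in -3·cos(2w) is 0.
Lower-order terms cancel with the polynomial part, so the numerator is (-27)·w^3 + o(w^3), and the limit is (-27)/(2) = -27/2.

-27/2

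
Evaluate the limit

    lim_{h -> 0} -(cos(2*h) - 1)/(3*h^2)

2/3

Direct substitution gives 0/0.
Apply L'Hôpital: lim (-2*sin(2*h))/(-6*h), still 0/0.
After 2 applications of L'Hôpital's rule the quotient is (-4*cos(2*h))/(-6); substituting h = 0 gives 2/3.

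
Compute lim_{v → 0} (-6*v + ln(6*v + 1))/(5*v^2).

-18/5

Direct substitution gives 0/0.
Apply L'Hôpital: lim (-6 + 6/(6*v + 1))/(10*v), still 0/0.
After 2 applications of L'Hôpital's rule the quotient is (-36/(6*v + 1)^2)/(10); substituting v = 0 gives -18/5.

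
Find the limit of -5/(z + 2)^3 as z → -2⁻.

As z → -2⁻, (z + 2) → 0⁻, so (z + 2)^3 → 0⁻ and -5/(z + 2)^3 → ∞.

∞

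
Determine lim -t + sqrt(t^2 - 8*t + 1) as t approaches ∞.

This has the form ∞ − ∞. Multiply and divide by the conjugate √(t^2 - 8*t + 1) + t.
That gives (-8t + 1) / (√(t^2 - 8*t + 1) + t).
Divide numerator and denominator by t: the limit is -8/(2·1) = -4.

-4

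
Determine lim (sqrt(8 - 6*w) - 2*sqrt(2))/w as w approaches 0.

A 0/0 form; rationalise with √(8 - 6w) + √8. This collapses the numerator to -6w, leaving -6/(√(8 - 6w) + √8) → -6/(2√8) = -3*√(2)/4.

-3*√(2)/4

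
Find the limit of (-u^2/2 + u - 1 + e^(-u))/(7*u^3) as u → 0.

Direct substitution gives 0/0.
Apply L'Hôpital: lim (-u + 1 - e^(-u))/(21*u^2), still 0/0.
Apply L'Hôpital: lim (-1 + e^(-u))/(42*u), still 0/0.
After 3 applications of L'Hôpital's rule the quotient is (-e^(-u))/(42); substituting u = 0 gives -1/42.

-1/42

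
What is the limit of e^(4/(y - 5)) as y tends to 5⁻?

As y → 5⁻, 4/(y - 5) → −∞, so e^(4/(y - 5)) → 0.

0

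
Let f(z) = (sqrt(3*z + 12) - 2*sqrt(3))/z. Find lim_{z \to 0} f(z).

Substitution gives 0/0. Multiply numerator and denominator by the conjugate √(12 + 3z) + √12.
The numerator becomes (12 + 3z) − 12 = 3z, so the expression simplifies to 3/(√(12 + 3z) + √12).
Letting z → 0 gives 3/(2√12) = √(3)/4.

√(3)/4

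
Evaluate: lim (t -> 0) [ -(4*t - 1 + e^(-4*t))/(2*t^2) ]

-4

Direct substitution gives 0/0.
Apply L'Hôpital: lim (4 - 4*e^(-4*t))/(-4*t), still 0/0.
After 2 applications of L'Hôpital's rule the quotient is (16*e^(-4*t))/(-4); substituting t = 0 gives -4.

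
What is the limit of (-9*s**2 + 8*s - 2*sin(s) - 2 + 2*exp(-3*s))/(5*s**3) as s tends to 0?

Substitution gives 0/0 (the numerator vanishes to order 3).
Expand each term to order s^3: the coefficient of s^3 in 2·e^(-3s) is -9 and in -2·sin(s) is 1/3.
Lower-order terms cancel with the polynomial part, so the numerator is (-26/3)·s^3 + o(s^3), and the limit is (-26/3)/(5) = -26/15.

-26/15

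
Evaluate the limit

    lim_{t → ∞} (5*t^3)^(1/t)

Base → ∞ and exponent → 0: an ∞^0 form.
Take logs: (1/t)·ln(5·t^3) = (ln 5 + 3·ln t)/t → 0.
So the limit is e^0 = 1.

1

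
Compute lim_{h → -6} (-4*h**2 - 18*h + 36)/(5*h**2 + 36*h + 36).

-5/4

At h = -6 both the top and bottom vanish — a removable singularity. Factoring out (h + 6) from each leaves (6 - 4*h)/(5*h + 6), which at h = -6 equals -5/4.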